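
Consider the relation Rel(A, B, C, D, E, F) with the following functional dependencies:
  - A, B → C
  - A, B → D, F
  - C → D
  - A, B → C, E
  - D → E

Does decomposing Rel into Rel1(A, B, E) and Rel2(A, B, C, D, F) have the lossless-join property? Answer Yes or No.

Yes

Common attributes: {A, B}; their closure is {A, B, C, D, E, F}.
Rel1 is contained in that closure, so Rel1 ∩ Rel2 → Rel1 holds and the join is lossless.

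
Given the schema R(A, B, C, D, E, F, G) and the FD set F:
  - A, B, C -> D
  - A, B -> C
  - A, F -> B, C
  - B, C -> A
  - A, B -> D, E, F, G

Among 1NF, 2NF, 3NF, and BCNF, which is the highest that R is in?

Candidate keys: {A, B}, {A, F}, {B, C}. Prime attributes: {A, B, C, F}.
Every FD has a superkey on the left, so the relation is in BCNF.

BCNF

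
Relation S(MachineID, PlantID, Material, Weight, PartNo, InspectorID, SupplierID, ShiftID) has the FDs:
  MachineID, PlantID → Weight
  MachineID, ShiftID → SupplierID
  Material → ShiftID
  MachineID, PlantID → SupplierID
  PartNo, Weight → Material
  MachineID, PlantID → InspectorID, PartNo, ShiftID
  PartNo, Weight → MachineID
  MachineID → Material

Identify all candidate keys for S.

No FD produces {PlantID}, so it must be in every candidate key.
Closure of {MachineID, PlantID} is {InspectorID, MachineID, Material, PartNo, PlantID, ShiftID, SupplierID, Weight}, the whole schema; {MachineID, PlantID} is a candidate key.
Closure of {PartNo, PlantID, Weight} is {InspectorID, MachineID, Material, PartNo, PlantID, ShiftID, SupplierID, Weight}, the whole schema; {PartNo, PlantID, Weight} is a candidate key.
Any other superkey properly contains one of these, so there are no further candidate keys.

{MachineID, PlantID}, {PartNo, PlantID, Weight}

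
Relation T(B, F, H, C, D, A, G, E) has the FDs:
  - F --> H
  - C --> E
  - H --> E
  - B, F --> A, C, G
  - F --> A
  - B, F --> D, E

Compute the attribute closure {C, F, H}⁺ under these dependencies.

Start with {C, F, H}.
C --> E applies; add {E} → now {C, E, F, H}.
F --> A applies; add {A} → now {A, C, E, F, H}.
No further FD applies.

{A, C, E, F, H}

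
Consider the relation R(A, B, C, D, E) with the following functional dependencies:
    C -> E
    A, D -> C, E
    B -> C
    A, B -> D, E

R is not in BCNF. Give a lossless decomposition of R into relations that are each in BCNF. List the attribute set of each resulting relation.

Candidate key of the original relation: {A, B}.
In {A, B, C, D, E}, {C} is not a superkey ({C}⁺ restricted to this set is {C, E}), so split on C -> E into {C, E} and {A, B, C, D}.
{C, E}: every determinant is a superkey — BCNF.
In {A, B, C, D}, {A, D} is not a superkey ({A, D}⁺ restricted to this set is {A, C, D}), so split on A, D -> C into {A, C, D} and {A, B, D}.
{A, C, D}: every determinant is a superkey — BCNF.
{A, B, D}: every determinant is a superkey — BCNF.

{A, B, D}; {A, C, D}; {C, E}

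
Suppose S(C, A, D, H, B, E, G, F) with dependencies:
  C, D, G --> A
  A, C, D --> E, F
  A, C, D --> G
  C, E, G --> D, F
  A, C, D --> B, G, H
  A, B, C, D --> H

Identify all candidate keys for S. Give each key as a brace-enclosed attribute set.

{A, C, D}, {C, D, G}, {C, E, G}

Attributes never on any right-hand side: {C} — every candidate key must contain it.
{A, C, D}⁺ = {A, B, C, D, E, F, G, H} — all of the relation — so {A, C, D} is a candidate key.
{C, D, G}⁺ = {A, B, C, D, E, F, G, H} — all of the relation — so {C, D, G} is a candidate key.
{C, E, G}⁺ = {A, B, C, D, E, F, G, H} — all of the relation — so {C, E, G} is a candidate key.
These are minimal and exhaustive — every other superkey contains one of them.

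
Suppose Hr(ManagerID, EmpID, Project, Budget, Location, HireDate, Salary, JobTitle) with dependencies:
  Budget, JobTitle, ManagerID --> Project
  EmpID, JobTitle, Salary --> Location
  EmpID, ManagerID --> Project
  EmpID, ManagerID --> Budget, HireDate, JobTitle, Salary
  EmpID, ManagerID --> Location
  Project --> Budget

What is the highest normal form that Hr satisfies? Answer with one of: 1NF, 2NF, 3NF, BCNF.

Candidate key: {EmpID, ManagerID}. Prime attributes: {EmpID, ManagerID}.
Budget, JobTitle, ManagerID --> Project breaks BCNF: {Budget, JobTitle, ManagerID}⁺ = {Budget, JobTitle, ManagerID, Project}, so {Budget, JobTitle, ManagerID} is not a superkey.
Because {Project} is non-prime and the left side of Budget, JobTitle, ManagerID --> Project is not a superkey, the relation is not in 3NF.
No non-prime attribute depends on a proper subset of any candidate key, so 2NF holds.

2NF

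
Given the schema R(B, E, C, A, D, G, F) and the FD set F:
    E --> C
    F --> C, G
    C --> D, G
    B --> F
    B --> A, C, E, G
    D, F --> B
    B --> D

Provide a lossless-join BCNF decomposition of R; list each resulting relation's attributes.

Candidate keys of the original relation: {B}, {F}.
Within {A, B, C, D, E, F, G}: {E}⁺ ∩ {A, B, C, D, E, F, G} = {C, D, E, G}, not the whole set, so E --> C, D, G violates BCNF; decompose into {C, D, E, G} and {A, B, E, F}.
Within {C, D, E, G}: {C}⁺ ∩ {C, D, E, G} = {C, D, G}, not the whole set, so C --> D, G violates BCNF; decompose into {C, D, G} and {C, E}.
{C, D, G} is in BCNF.
{C, E} is in BCNF.
{A, B, E, F} is in BCNF.

{A, B, E, F}; {C, D, G}; {C, E}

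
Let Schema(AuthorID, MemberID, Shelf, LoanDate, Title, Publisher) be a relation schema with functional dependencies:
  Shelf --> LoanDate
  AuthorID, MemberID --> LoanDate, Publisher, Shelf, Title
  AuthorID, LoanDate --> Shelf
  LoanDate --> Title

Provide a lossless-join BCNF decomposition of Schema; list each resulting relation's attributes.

{AuthorID, MemberID, Publisher, Shelf}; {LoanDate, Shelf}; {LoanDate, Title}

Candidate key of the original relation: {AuthorID, MemberID}.
Within {AuthorID, LoanDate, MemberID, Publisher, Shelf, Title}: {Shelf}⁺ ∩ {AuthorID, LoanDate, MemberID, Publisher, Shelf, Title} = {LoanDate, Shelf, Title}, not the whole set, so Shelf --> LoanDate, Title violates BCNF; decompose into {LoanDate, Shelf, Title} and {AuthorID, MemberID, Publisher, Shelf}.
Within {LoanDate, Shelf, Title}: {LoanDate}⁺ ∩ {LoanDate, Shelf, Title} = {LoanDate, Title}, not the whole set, so LoanDate --> Title violates BCNF; decompose into {LoanDate, Title} and {LoanDate, Shelf}.
{LoanDate, Title}: every determinant is a superkey — BCNF.
{LoanDate, Shelf}: every determinant is a superkey — BCNF.
{AuthorID, MemberID, Publisher, Shelf}: every determinant is a superkey — BCNF.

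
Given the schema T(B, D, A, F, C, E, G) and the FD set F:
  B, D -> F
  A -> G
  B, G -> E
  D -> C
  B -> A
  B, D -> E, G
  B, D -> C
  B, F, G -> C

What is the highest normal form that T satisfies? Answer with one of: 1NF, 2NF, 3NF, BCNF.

1NF

Candidate key: {B, D}. Prime attributes: {B, D}.
For A -> G we have {A}⁺ = {A, G}; {A} is not a superkey, so BCNF fails.
A -> G has non-prime {G} on the right and a non-superkey on the left, so 3NF fails.
The proper key subset {B} of {B, D} determines non-prime {A, E, G}, so the relation is not even in 2NF.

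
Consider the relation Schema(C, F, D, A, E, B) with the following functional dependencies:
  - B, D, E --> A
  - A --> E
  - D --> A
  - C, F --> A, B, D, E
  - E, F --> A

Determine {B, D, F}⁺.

{A, B, D, E, F}

Start with {B, D, F}.
D --> A applies; add {A} → now {A, B, D, F}.
A --> E applies; add {E} → now {A, B, D, E, F}.
No further FD applies.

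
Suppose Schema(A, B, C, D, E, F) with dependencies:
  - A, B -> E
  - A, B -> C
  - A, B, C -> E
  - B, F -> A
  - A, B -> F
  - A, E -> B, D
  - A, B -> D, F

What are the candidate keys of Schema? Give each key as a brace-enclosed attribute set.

{A, B}, {A, E}, {B, F}

{A, B} is a candidate key since {A, B}⁺ = {A, B, C, D, E, F} covers every attribute.
{A, E} is a candidate key since {A, E}⁺ = {A, B, C, D, E, F} covers every attribute.
{B, F} is a candidate key since {B, F}⁺ = {A, B, C, D, E, F} covers every attribute.
Any other superkey properly contains one of these, so there are no further candidate keys.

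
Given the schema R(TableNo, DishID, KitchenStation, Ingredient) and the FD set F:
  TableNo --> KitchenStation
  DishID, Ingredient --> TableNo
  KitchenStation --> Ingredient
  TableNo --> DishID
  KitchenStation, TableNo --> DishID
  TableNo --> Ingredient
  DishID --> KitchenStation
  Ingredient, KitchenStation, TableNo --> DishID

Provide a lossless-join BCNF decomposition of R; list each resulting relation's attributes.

Candidate keys of the original relation: {DishID}, {TableNo}.
In {DishID, Ingredient, KitchenStation, TableNo}, {KitchenStation} is not a superkey ({KitchenStation}⁺ restricted to this set is {Ingredient, KitchenStation}), so split on KitchenStation --> Ingredient into {Ingredient, KitchenStation} and {DishID, KitchenStation, TableNo}.
{Ingredient, KitchenStation}: every determinant is a superkey — BCNF.
{DishID, KitchenStation, TableNo}: every determinant is a superkey — BCNF.

{DishID, KitchenStation, TableNo}; {Ingredient, KitchenStation}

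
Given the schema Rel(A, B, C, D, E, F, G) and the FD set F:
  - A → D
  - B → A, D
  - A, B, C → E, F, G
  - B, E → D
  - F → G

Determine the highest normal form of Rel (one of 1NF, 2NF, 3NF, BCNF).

Candidate key: {B, C}. Prime attributes: {B, C}.
A → D: {A}⁺ = {A, D}, which is not all of the attributes, so the left side is not a superkey — BCNF is violated.
A → D has non-prime {D} on the right and a non-superkey on the left, so 3NF fails.
Since {B} ⊂ {B, C} and {B}⁺ ⊇ {A, D} with {A, D} non-prime, there is a partial dependency; 2NF fails.

1NF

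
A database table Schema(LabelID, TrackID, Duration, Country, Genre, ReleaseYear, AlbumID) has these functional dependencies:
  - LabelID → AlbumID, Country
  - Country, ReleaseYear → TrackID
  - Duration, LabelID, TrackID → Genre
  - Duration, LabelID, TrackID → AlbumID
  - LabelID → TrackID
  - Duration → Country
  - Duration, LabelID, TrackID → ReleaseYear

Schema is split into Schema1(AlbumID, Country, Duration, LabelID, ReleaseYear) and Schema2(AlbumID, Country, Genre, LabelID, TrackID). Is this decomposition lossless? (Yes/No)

No

Schema1 ∩ Schema2 = {AlbumID, Country, LabelID}; its closure under F is {AlbumID, Country, LabelID, TrackID}.
Neither Schema1 nor Schema2 is contained in that closure, so the decomposition is lossy.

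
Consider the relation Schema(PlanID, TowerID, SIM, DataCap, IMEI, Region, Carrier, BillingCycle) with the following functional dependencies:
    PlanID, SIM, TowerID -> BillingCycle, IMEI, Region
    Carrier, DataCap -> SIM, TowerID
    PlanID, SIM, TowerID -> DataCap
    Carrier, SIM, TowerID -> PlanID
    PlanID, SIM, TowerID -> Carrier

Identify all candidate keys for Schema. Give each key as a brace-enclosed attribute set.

{Carrier, DataCap}, {Carrier, SIM, TowerID}, {PlanID, SIM, TowerID}

{Carrier, DataCap}⁺ = {BillingCycle, Carrier, DataCap, IMEI, PlanID, Region, SIM, TowerID} — all of the relation — so {Carrier, DataCap} is a candidate key.
{Carrier, SIM, TowerID}⁺ = {BillingCycle, Carrier, DataCap, IMEI, PlanID, Region, SIM, TowerID} — all of the relation — so {Carrier, SIM, TowerID} is a candidate key.
{PlanID, SIM, TowerID}⁺ = {BillingCycle, Carrier, DataCap, IMEI, PlanID, Region, SIM, TowerID} — all of the relation — so {PlanID, SIM, TowerID} is a candidate key.
Any other superkey properly contains one of these, so there are no further candidate keys.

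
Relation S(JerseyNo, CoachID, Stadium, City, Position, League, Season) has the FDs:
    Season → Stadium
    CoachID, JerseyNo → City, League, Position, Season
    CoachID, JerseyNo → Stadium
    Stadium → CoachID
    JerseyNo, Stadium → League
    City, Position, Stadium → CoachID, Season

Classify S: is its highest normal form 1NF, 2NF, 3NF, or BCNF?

3NF

Candidate keys: {CoachID, JerseyNo}, {JerseyNo, Season}, {JerseyNo, Stadium}. Prime attributes: {CoachID, JerseyNo, Season, Stadium}.
Season → Stadium: {Season}⁺ = {CoachID, Season, Stadium}, which is not all of the attributes, so the left side is not a superkey — BCNF is violated.
Its right-hand attributes {Stadium} are all prime, as are those of every other non-superkey FD — the relation is in 3NF.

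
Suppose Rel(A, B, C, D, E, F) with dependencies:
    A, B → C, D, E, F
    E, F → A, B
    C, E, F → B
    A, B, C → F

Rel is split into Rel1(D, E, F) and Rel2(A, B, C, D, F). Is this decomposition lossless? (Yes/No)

The shared attributes are {D, F} and {D, F}⁺ = {D, F}.
Neither Rel1 nor Rel2 is contained in that closure, so the decomposition is lossy.

No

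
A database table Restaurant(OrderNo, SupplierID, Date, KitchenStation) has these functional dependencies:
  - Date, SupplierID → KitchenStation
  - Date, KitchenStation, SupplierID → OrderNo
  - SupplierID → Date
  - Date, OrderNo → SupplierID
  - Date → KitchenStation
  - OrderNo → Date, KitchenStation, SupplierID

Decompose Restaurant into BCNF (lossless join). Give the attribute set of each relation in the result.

{Date, KitchenStation}; {Date, OrderNo, SupplierID}

Candidate keys of the original relation: {OrderNo}, {SupplierID}.
Within {Date, KitchenStation, OrderNo, SupplierID}: {Date}⁺ ∩ {Date, KitchenStation, OrderNo, SupplierID} = {Date, KitchenStation}, not the whole set, so Date → KitchenStation violates BCNF; decompose into {Date, KitchenStation} and {Date, OrderNo, SupplierID}.
{Date, KitchenStation} is in BCNF.
{Date, OrderNo, SupplierID} is in BCNF.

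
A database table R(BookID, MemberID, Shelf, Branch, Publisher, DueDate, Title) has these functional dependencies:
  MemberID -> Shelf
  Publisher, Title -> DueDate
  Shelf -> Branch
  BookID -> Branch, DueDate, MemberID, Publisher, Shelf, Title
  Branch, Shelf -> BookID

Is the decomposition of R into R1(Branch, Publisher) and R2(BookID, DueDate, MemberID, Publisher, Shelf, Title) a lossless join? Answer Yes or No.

R1 ∩ R2 = {Publisher}; its closure under F is {Publisher}.
Neither R1 nor R2 is contained in that closure, so the decomposition is lossy.

No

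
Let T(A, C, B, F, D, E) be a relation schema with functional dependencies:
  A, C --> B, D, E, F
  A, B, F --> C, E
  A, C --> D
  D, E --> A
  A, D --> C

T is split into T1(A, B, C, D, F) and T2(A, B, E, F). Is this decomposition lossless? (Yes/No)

Yes

T1 ∩ T2 = {A, B, F}; its closure under F is {A, B, C, D, E, F}.
This includes all of T1, so the common attributes are a superkey of T1 — the join is lossless.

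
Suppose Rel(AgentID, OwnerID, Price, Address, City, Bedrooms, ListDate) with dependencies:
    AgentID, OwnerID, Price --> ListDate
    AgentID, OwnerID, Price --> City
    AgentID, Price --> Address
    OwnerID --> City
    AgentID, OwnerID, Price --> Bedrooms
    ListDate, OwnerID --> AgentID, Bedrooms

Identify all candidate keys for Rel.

Attributes never on any right-hand side: {OwnerID, Price} — every candidate key must contain all of them.
{AgentID, OwnerID, Price}⁺ = {Address, AgentID, Bedrooms, City, ListDate, OwnerID, Price} — all of the relation — so {AgentID, OwnerID, Price} is a candidate key.
{ListDate, OwnerID, Price}⁺ = {Address, AgentID, Bedrooms, City, ListDate, OwnerID, Price} — all of the relation — so {ListDate, OwnerID, Price} is a candidate key.
No proper subset of any of these is a key, and no other minimal superkey exists.

{AgentID, OwnerID, Price}, {ListDate, OwnerID, Price}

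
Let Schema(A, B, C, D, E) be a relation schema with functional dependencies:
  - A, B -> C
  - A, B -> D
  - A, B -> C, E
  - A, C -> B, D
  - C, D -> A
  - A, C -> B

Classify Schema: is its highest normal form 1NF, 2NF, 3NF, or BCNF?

Candidate keys: {A, B}, {A, C}, {C, D}. Prime attributes: {A, B, C, D}.
Each dependency's left side is a superkey — BCNF holds.

BCNF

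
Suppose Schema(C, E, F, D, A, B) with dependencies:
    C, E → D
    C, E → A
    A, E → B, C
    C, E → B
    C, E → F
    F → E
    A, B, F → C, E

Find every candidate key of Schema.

{A, E}, {A, F}, {C, E}, {C, F}

{A, E}⁺ = {A, B, C, D, E, F}, which is every attribute, so {A, E} is a candidate key.
{A, F}⁺ = {A, B, C, D, E, F}, which is every attribute, so {A, F} is a candidate key.
{C, E}⁺ = {A, B, C, D, E, F}, which is every attribute, so {C, E} is a candidate key.
{C, F}⁺ = {A, B, C, D, E, F}, which is every attribute, so {C, F} is a candidate key.
Any other superkey properly contains one of these, so there are no further candidate keys.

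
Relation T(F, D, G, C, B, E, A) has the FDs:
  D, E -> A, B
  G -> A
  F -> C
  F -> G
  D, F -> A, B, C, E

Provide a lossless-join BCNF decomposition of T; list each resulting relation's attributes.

{A, B, D, E}; {C, F, G}; {D, E, F}

Candidate key of the original relation: {D, F}.
{A, B, C, D, E, F, G}: {D, E} determines {A, B, D, E} here but is not a superkey — split on D, E -> A, B, giving {A, B, D, E} and {C, D, E, F, G}.
{A, B, D, E} has no BCNF violation.
{C, D, E, F, G}: {F} determines {C, F, G} here but is not a superkey — split on F -> C, G, giving {C, F, G} and {D, E, F}.
{C, F, G} has no BCNF violation.
{D, E, F} has no BCNF violation.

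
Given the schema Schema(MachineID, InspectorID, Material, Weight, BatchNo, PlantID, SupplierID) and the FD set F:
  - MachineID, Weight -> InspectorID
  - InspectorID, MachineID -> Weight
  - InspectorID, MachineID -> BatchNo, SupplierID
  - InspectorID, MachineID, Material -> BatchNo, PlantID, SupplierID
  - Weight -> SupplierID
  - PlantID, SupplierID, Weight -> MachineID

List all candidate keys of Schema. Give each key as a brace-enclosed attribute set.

{InspectorID, MachineID, Material}, {MachineID, Material, Weight}, {Material, PlantID, Weight}

{Material} never appears on the right of any FD, so every key must include it.
{InspectorID, MachineID, Material}⁺ = {BatchNo, InspectorID, MachineID, Material, PlantID, SupplierID, Weight} — all of the relation — so {InspectorID, MachineID, Material} is a candidate key.
{MachineID, Material, Weight}⁺ = {BatchNo, InspectorID, MachineID, Material, PlantID, SupplierID, Weight} — all of the relation — so {MachineID, Material, Weight} is a candidate key.
{Material, PlantID, Weight}⁺ = {BatchNo, InspectorID, MachineID, Material, PlantID, SupplierID, Weight} — all of the relation — so {Material, PlantID, Weight} is a candidate key.
No proper subset of any of these is a key, and no other minimal superkey exists.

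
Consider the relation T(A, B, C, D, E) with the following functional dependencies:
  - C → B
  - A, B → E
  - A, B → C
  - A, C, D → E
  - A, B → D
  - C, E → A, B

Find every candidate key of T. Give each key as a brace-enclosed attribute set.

{A, B}, {A, C}, {C, E}

{A, B}⁺ = {A, B, C, D, E}, which is every attribute, so {A, B} is a candidate key.
{A, C}⁺ = {A, B, C, D, E}, which is every attribute, so {A, C} is a candidate key.
{C, E}⁺ = {A, B, C, D, E}, which is every attribute, so {C, E} is a candidate key.
No proper subset of any of these is a key, and no other minimal superkey exists.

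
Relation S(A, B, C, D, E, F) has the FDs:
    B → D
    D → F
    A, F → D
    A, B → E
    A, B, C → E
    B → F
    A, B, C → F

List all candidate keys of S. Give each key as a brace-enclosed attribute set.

{A, B, C} never appear on the right of any FD, so every key must include all of them.
{A, B, C}⁺ = {A, B, C, D, E, F} — all of the relation — so {A, B, C} is a candidate key.
Every other attribute set either contains this one or has a smaller closure.

{A, B, C}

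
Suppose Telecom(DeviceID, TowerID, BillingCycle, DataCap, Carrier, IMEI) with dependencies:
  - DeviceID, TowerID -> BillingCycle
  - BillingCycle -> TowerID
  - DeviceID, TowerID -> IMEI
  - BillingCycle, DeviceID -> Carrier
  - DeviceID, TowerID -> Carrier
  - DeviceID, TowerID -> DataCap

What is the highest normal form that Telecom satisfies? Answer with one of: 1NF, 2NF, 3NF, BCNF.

Candidate keys: {BillingCycle, DeviceID}, {DeviceID, TowerID}. Prime attributes: {BillingCycle, DeviceID, TowerID}.
BillingCycle -> TowerID breaks BCNF: {BillingCycle}⁺ = {BillingCycle, TowerID}, so {BillingCycle} is not a superkey.
But every attribute on its right side ({TowerID}) is prime, and the same holds for every other non-superkey FD, so 3NF still holds.

3NF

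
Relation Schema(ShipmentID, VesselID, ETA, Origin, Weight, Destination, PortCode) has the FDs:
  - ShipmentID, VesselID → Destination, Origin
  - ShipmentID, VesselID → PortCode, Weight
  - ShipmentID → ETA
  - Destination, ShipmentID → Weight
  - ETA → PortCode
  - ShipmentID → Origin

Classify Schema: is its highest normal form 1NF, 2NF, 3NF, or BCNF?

Candidate key: {ShipmentID, VesselID}. Prime attributes: {ShipmentID, VesselID}.
ShipmentID → ETA: {ShipmentID}⁺ = {ETA, Origin, PortCode, ShipmentID}, which is not all of the attributes, so the left side is not a superkey — BCNF is violated.
Because {ETA} is non-prime and the left side of ShipmentID → ETA is not a superkey, the relation is not in 3NF.
{ShipmentID} is a proper subset of the key {ShipmentID, VesselID}, and {ShipmentID}⁺ contains the non-prime attributes {ETA, Origin, PortCode} — a partial dependency, so 2NF is violated.

1NF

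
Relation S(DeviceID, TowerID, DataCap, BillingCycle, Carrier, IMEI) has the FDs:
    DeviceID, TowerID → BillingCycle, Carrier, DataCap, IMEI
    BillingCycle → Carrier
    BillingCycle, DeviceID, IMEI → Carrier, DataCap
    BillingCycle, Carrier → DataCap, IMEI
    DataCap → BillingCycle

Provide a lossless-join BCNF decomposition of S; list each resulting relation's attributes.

Candidate key of the original relation: {DeviceID, TowerID}.
In {BillingCycle, Carrier, DataCap, DeviceID, IMEI, TowerID}, {BillingCycle} is not a superkey ({BillingCycle}⁺ restricted to this set is {BillingCycle, Carrier, DataCap, IMEI}), so split on BillingCycle → Carrier, DataCap, IMEI into {BillingCycle, Carrier, DataCap, IMEI} and {BillingCycle, DeviceID, TowerID}.
{BillingCycle, Carrier, DataCap, IMEI} is in BCNF.
{BillingCycle, DeviceID, TowerID} is in BCNF.

{BillingCycle, Carrier, DataCap, IMEI}; {BillingCycle, DeviceID, TowerID}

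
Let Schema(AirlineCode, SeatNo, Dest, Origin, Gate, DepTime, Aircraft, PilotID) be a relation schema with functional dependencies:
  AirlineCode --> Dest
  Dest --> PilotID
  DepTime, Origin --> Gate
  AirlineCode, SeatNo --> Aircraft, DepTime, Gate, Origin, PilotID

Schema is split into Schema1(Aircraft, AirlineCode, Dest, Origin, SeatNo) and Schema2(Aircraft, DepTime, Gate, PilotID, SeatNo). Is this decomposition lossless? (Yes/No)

No

Schema1 ∩ Schema2 = {Aircraft, SeatNo}; its closure under F is {Aircraft, SeatNo}.
Schema1 ⊄ {Aircraft, SeatNo} and Schema2 ⊄ {Aircraft, SeatNo}, so the split is lossy.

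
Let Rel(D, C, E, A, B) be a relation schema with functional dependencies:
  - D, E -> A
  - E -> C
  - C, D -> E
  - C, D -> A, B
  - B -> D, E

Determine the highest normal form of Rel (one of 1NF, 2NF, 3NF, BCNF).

3NF

Candidate keys: {B}, {C, D}, {D, E}. Prime attributes: {B, C, D, E}.
E -> C: {E}⁺ = {C, E}, which is not all of the attributes, so the left side is not a superkey — BCNF is violated.
Its right-hand attributes {C} are all prime, as are those of every other non-superkey FD — the relation is in 3NF.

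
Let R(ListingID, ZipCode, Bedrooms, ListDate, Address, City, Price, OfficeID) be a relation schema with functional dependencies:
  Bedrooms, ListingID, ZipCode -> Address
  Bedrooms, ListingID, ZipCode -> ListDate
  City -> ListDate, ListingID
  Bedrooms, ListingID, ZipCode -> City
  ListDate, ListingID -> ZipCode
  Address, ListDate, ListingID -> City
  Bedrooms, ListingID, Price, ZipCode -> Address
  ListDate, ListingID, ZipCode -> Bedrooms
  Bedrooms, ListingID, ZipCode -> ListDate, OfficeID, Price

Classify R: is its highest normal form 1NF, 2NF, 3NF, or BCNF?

Candidate keys: {Bedrooms, ListingID, ZipCode}, {City}, {ListDate, ListingID}. Prime attributes: {Bedrooms, City, ListDate, ListingID, ZipCode}.
The left-hand side of every FD is a superkey, so BCNF is satisfied.

BCNF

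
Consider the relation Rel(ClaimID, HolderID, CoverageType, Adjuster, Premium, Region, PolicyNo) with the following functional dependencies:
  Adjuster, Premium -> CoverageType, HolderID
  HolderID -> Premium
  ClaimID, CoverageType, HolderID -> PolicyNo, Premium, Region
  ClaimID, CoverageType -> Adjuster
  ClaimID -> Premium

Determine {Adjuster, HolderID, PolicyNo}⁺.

Start with {Adjuster, HolderID, PolicyNo}.
HolderID -> Premium applies; add {Premium} → now {Adjuster, HolderID, PolicyNo, Premium}.
Adjuster, Premium -> CoverageType, HolderID applies; add {CoverageType} → now {Adjuster, CoverageType, HolderID, PolicyNo, Premium}.
No further FD applies.

{Adjuster, CoverageType, HolderID, PolicyNo, Premium}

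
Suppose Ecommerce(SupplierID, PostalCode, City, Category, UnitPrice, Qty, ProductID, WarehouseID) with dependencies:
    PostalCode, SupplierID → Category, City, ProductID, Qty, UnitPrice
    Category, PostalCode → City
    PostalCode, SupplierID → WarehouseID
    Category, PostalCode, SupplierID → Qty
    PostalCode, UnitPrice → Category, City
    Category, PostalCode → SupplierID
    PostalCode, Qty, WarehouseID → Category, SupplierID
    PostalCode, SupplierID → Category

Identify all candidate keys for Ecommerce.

{Category, PostalCode}, {PostalCode, Qty, WarehouseID}, {PostalCode, SupplierID}, {PostalCode, UnitPrice}

{PostalCode} never appears on the right of any FD, so every key must include it.
{Category, PostalCode} is a candidate key since {Category, PostalCode}⁺ = {Category, City, PostalCode, ProductID, Qty, SupplierID, UnitPrice, WarehouseID} covers every attribute.
{PostalCode, SupplierID} is a candidate key since {PostalCode, SupplierID}⁺ = {Category, City, PostalCode, ProductID, Qty, SupplierID, UnitPrice, WarehouseID} covers every attribute.
{PostalCode, UnitPrice} is a candidate key since {PostalCode, UnitPrice}⁺ = {Category, City, PostalCode, ProductID, Qty, SupplierID, UnitPrice, WarehouseID} covers every attribute.
{PostalCode, Qty, WarehouseID} is a candidate key since {PostalCode, Qty, WarehouseID}⁺ = {Category, City, PostalCode, ProductID, Qty, SupplierID, UnitPrice, WarehouseID} covers every attribute.
No proper subset of any of these is a key, and no other minimal superkey exists.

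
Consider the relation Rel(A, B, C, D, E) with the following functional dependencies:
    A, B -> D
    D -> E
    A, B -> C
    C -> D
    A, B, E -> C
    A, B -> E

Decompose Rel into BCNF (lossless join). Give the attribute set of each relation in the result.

{A, B, C}; {C, D}; {D, E}

Candidate key of the original relation: {A, B}.
{A, B, C, D, E}: {D} determines {D, E} here but is not a superkey — split on D -> E, giving {D, E} and {A, B, C, D}.
{D, E} is in BCNF.
{A, B, C, D}: {C} determines {C, D} here but is not a superkey — split on C -> D, giving {C, D} and {A, B, C}.
{C, D} is in BCNF.
{A, B, C} is in BCNF.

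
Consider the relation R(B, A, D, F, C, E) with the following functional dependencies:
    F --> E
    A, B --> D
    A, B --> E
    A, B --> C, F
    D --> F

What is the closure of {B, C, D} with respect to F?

Start with {B, C, D}.
D --> F applies; add {F} → now {B, C, D, F}.
F --> E applies; add {E} → now {B, C, D, E, F}.
No further FD applies.

{B, C, D, E, F}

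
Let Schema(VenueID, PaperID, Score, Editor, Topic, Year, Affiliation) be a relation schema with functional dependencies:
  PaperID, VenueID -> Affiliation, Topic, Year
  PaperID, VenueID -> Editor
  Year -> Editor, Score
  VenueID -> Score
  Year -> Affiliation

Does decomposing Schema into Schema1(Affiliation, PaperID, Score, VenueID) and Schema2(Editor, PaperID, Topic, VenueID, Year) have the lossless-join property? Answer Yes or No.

Yes

Schema1 ∩ Schema2 = {PaperID, VenueID}; its closure under F is {Affiliation, Editor, PaperID, Score, Topic, VenueID, Year}.
This includes all of Schema1, so the common attributes are a superkey of Schema1 — the join is lossless.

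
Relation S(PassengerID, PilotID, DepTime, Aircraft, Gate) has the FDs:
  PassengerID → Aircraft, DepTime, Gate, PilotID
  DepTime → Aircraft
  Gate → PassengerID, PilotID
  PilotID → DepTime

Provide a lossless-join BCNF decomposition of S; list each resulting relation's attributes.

{Aircraft, DepTime}; {DepTime, PilotID}; {Gate, PassengerID, PilotID}

Candidate keys of the original relation: {Gate}, {PassengerID}.
{Aircraft, DepTime, Gate, PassengerID, PilotID}: {DepTime} determines {Aircraft, DepTime} here but is not a superkey — split on DepTime → Aircraft, giving {Aircraft, DepTime} and {DepTime, Gate, PassengerID, PilotID}.
{Aircraft, DepTime} is in BCNF.
{DepTime, Gate, PassengerID, PilotID}: {PilotID} determines {DepTime, PilotID} here but is not a superkey — split on PilotID → DepTime, giving {DepTime, PilotID} and {Gate, PassengerID, PilotID}.
{DepTime, PilotID} is in BCNF.
{Gate, PassengerID, PilotID} is in BCNF.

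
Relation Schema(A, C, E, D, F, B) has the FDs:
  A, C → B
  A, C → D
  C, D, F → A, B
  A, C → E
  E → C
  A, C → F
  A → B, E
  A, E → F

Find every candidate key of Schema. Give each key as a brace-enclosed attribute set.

{A}, {C, D, F}, {D, E, F}

{A}⁺ = {A, B, C, D, E, F}, which is every attribute, so {A} is a candidate key.
{C, D, F}⁺ = {A, B, C, D, E, F}, which is every attribute, so {C, D, F} is a candidate key.
{D, E, F}⁺ = {A, B, C, D, E, F}, which is every attribute, so {D, E, F} is a candidate key.
No proper subset of any of these is a key, and no other minimal superkey exists.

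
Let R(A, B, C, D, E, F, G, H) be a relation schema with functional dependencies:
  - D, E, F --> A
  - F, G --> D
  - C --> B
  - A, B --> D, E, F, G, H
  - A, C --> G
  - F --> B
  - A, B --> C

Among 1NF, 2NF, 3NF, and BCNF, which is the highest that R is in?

3NF

Candidate keys: {A, B}, {A, C}, {A, F}, {D, E, F}, {E, F, G}. Prime attributes: {A, B, C, D, E, F, G}.
F, G --> D: {F, G}⁺ = {B, D, F, G}, which is not all of the attributes, so the left side is not a superkey — BCNF is violated.
But every attribute on its right side ({D}) is prime, and the same holds for every other non-superkey FD, so 3NF still holds.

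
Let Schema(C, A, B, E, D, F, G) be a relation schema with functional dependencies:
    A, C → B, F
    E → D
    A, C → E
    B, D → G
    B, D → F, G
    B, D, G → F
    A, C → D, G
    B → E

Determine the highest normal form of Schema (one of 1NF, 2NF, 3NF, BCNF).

Candidate key: {A, C}. Prime attributes: {A, C}.
E → D: {E}⁺ = {D, E}, which is not all of the attributes, so the left side is not a superkey — BCNF is violated.
Because {D} is non-prime and the left side of E → D is not a superkey, the relation is not in 3NF.
No non-prime attribute depends on a proper subset of any candidate key, so 2NF holds.

2NF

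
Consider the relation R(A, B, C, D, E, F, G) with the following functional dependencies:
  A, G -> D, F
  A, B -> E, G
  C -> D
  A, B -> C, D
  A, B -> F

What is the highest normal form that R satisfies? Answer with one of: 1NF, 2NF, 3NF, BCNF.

2NF

Candidate key: {A, B}. Prime attributes: {A, B}.
A, G -> D, F: {A, G}⁺ = {A, D, F, G}, which is not all of the attributes, so the left side is not a superkey — BCNF is violated.
A, G -> D, F has non-prime {D, F} on the right and a non-superkey on the left, so 3NF fails.
Checking every proper subset of each key, none determines a non-prime attribute — 2NF is satisfied.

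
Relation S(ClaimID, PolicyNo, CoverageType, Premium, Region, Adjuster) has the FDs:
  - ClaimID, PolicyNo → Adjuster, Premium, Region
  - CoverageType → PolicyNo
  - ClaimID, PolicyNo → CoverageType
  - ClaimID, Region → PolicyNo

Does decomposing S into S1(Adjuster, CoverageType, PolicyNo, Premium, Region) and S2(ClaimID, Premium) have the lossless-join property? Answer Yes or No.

No

Common attributes: {Premium}; their closure is {Premium}.
Neither S1 nor S2 is contained in that closure, so the decomposition is lossy.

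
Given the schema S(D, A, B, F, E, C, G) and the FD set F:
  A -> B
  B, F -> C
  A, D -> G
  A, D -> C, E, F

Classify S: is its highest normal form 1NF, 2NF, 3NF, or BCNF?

1NF

Candidate key: {A, D}. Prime attributes: {A, D}.
A -> B breaks BCNF: {A}⁺ = {A, B}, so {A} is not a superkey.
A -> B has non-prime {B} on the right and a non-superkey on the left, so 3NF fails.
Since {A} ⊂ {A, D} and {A}⁺ ⊇ {B} with {B} non-prime, there is a partial dependency; 2NF fails.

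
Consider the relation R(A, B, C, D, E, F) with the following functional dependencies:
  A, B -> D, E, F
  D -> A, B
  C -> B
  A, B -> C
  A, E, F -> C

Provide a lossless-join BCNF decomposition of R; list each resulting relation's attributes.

Candidate keys of the original relation: {A, B}, {A, C}, {A, E, F}, {D}.
{A, B, C, D, E, F}: {C} determines {B, C} here but is not a superkey — split on C -> B, giving {B, C} and {A, C, D, E, F}.
{B, C} is in BCNF.
{A, C, D, E, F} is in BCNF.

{A, C, D, E, F}; {B, C}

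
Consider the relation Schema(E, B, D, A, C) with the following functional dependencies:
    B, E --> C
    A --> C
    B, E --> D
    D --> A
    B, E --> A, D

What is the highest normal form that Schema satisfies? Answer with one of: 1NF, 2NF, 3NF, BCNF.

2NF

Candidate key: {B, E}. Prime attributes: {B, E}.
A --> C breaks BCNF: {A}⁺ = {A, C}, so {A} is not a superkey.
A --> C determines the non-prime attribute {C} from a non-superkey — 3NF is violated.
No proper subset of a key has a non-prime attribute in its closure, so there is no partial dependency; 2NF holds.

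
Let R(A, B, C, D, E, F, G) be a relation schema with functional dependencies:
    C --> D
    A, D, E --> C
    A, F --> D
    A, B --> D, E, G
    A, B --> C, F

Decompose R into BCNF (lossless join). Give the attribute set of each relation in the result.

Candidate key of the original relation: {A, B}.
In {A, B, C, D, E, F, G}, {C} is not a superkey ({C}⁺ restricted to this set is {C, D}), so split on C --> D into {C, D} and {A, B, C, E, F, G}.
{C, D} is in BCNF.
In {A, B, C, E, F, G}, {A, E, F} is not a superkey ({A, E, F}⁺ restricted to this set is {A, C, E, F}), so split on A, E, F --> C into {A, C, E, F} and {A, B, E, F, G}.
{A, C, E, F} is in BCNF.
{A, B, E, F, G} is in BCNF.

{A, B, E, F, G}; {A, C, E, F}; {C, D}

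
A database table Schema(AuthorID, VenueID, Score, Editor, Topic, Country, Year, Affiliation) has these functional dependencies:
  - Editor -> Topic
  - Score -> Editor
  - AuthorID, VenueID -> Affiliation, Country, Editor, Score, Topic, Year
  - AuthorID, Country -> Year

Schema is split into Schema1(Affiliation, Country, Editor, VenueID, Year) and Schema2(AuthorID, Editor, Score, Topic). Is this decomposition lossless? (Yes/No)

No

Schema1 ∩ Schema2 = {Editor}; its closure under F is {Editor, Topic}.
Neither Schema1 nor Schema2 is contained in that closure, so the decomposition is lossy.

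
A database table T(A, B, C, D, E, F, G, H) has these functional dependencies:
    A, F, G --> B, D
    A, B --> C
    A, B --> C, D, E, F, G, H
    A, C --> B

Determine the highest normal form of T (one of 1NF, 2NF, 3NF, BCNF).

BCNF

Candidate keys: {A, B}, {A, C}, {A, F, G}. Prime attributes: {A, B, C, F, G}.
Every FD has a superkey on the left, so the relation is in BCNF.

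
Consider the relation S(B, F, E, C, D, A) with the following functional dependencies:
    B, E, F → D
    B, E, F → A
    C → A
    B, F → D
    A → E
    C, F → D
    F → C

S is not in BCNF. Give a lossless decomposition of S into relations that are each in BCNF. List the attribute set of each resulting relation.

{A, C}; {A, E}; {B, F}; {C, D, F}

Candidate key of the original relation: {B, F}.
{A, B, C, D, E, F}: {C} determines {A, C, E} here but is not a superkey — split on C → A, E, giving {A, C, E} and {B, C, D, F}.
{A, C, E}: {A} determines {A, E} here but is not a superkey — split on A → E, giving {A, E} and {A, C}.
{A, E} has no BCNF violation.
{A, C} has no BCNF violation.
{B, C, D, F}: {C, F} determines {C, D, F} here but is not a superkey — split on C, F → D, giving {C, D, F} and {B, C, F}.
{C, D, F} has no BCNF violation.
{B, C, F}: {F} determines {C, F} here but is not a superkey — split on F → C, giving {C, F} and {B, F}.
{C, F} has no BCNF violation.
{B, F} has no BCNF violation.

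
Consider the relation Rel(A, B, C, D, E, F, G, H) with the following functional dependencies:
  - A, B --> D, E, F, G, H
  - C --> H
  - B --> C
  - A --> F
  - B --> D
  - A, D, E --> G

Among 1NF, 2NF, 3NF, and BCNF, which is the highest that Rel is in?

Candidate key: {A, B}. Prime attributes: {A, B}.
For C --> H we have {C}⁺ = {C, H}; {C} is not a superkey, so BCNF fails.
C --> H determines the non-prime attribute {H} from a non-superkey — 3NF is violated.
The proper key subset {A} of {A, B} determines non-prime {F}, so the relation is not even in 2NF.

1NF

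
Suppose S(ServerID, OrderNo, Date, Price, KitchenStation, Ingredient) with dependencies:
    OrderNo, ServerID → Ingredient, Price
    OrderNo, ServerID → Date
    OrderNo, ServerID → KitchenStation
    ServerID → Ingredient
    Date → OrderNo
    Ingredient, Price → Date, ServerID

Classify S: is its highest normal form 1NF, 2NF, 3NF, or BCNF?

3NF

Candidate keys: {Date, ServerID}, {Ingredient, Price}, {OrderNo, ServerID}, {Price, ServerID}. Prime attributes: {Date, Ingredient, OrderNo, Price, ServerID}.
ServerID → Ingredient breaks BCNF: {ServerID}⁺ = {Ingredient, ServerID}, so {ServerID} is not a superkey.
Its right-hand attributes {Ingredient} are all prime, as are those of every other non-superkey FD — the relation is in 3NF.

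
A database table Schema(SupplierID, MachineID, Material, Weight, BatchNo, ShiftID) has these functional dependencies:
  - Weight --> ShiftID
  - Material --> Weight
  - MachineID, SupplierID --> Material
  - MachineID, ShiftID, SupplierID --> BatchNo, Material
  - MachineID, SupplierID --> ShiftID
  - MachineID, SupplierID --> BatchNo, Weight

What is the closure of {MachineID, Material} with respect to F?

Start with {MachineID, Material}.
Material --> Weight applies; add {Weight} → now {MachineID, Material, Weight}.
Weight --> ShiftID applies; add {ShiftID} → now {MachineID, Material, ShiftID, Weight}.
No further FD applies.

{MachineID, Material, ShiftID, Weight}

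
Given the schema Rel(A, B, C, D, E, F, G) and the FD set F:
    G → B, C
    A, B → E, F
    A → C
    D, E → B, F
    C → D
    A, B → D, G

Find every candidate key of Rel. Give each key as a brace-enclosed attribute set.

{A, B}, {A, E}, {A, G}

Attributes never on any right-hand side: {A} — every candidate key must contain it.
{A, B} is a candidate key since {A, B}⁺ = {A, B, C, D, E, F, G} covers every attribute.
{A, E} is a candidate key since {A, E}⁺ = {A, B, C, D, E, F, G} covers every attribute.
{A, G} is a candidate key since {A, G}⁺ = {A, B, C, D, E, F, G} covers every attribute.
These are minimal and exhaustive — every other superkey contains one of them.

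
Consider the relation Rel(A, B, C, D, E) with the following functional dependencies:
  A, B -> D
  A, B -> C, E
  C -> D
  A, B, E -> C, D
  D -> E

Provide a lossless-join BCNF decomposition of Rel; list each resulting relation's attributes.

{A, B, C}; {C, D}; {D, E}

Candidate key of the original relation: {A, B}.
In {A, B, C, D, E}, {C} is not a superkey ({C}⁺ restricted to this set is {C, D, E}), so split on C -> D, E into {C, D, E} and {A, B, C}.
In {C, D, E}, {D} is not a superkey ({D}⁺ restricted to this set is {D, E}), so split on D -> E into {D, E} and {C, D}.
{D, E}: every determinant is a superkey — BCNF.
{C, D}: every determinant is a superkey — BCNF.
{A, B, C}: every determinant is a superkey — BCNF.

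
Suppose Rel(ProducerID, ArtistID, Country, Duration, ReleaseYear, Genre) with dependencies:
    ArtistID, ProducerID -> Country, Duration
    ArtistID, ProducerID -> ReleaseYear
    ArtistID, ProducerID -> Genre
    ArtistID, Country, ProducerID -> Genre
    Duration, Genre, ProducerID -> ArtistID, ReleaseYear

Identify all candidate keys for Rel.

{ProducerID} never appears on the right of any FD, so every key must include it.
{ArtistID, ProducerID}⁺ = {ArtistID, Country, Duration, Genre, ProducerID, ReleaseYear} — all of the relation — so {ArtistID, ProducerID} is a candidate key.
{Duration, Genre, ProducerID}⁺ = {ArtistID, Country, Duration, Genre, ProducerID, ReleaseYear} — all of the relation — so {Duration, Genre, ProducerID} is a candidate key.
These are minimal and exhaustive — every other superkey contains one of them.

{ArtistID, ProducerID}, {Duration, Genre, ProducerID}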